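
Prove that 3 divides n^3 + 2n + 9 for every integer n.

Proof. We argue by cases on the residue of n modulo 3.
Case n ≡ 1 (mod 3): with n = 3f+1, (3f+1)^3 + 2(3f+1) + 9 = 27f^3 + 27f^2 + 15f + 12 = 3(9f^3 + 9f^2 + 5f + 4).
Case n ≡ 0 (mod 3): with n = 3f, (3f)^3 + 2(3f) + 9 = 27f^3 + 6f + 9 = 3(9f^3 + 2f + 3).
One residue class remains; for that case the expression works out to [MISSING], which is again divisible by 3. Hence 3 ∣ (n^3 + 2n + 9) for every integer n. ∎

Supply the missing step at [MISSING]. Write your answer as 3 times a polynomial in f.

The residues treated are {1, 0}, so the missing case is n ≡ 2 (mod 3); write n = 3f+2.
Then (3f+2)^3 + 2(3f+2) + 9 = 27f^3 + 54f^2 + 42f + 21 = 3(9f^3 + 18f^2 + 14f + 7).

3(9f^3 + 18f^2 + 14f + 7)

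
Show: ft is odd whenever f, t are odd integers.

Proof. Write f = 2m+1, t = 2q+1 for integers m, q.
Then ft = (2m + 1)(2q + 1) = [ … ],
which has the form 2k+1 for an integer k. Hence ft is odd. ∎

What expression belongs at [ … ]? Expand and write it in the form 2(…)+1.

2(2mq + m + q) + 1

(2m + 1)(2q + 1) = 4mq + 2m + 2q + 1
= 2(2mq + m + q) + 1.
Since 2mq + m + q is an integer, the product is of the form 2k+1 for an integer k.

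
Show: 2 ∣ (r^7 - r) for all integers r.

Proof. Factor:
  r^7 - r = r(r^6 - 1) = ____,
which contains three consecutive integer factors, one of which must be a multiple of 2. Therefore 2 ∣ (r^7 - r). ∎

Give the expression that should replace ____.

(r - 1)r(r + 1)(r^4 + r^2 + 1)

r^6 - 1 = (r^2 - 1)(r^4 + r^2 + 1), and r^2 - 1 = (r-1)(r+1).
So r(r^6 - 1) = (r - 1)r(r + 1)(r^4 + r^2 + 1).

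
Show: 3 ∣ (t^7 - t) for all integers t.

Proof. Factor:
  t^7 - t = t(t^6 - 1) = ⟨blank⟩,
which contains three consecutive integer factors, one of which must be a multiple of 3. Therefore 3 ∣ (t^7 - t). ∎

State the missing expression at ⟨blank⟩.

t^6 - 1 = (t^2 - 1)(t^4 + t^2 + 1), and t^2 - 1 = (t-1)(t+1).
So t(t^6 - 1) = (t - 1)t(t + 1)(t^4 + t^2 + 1).

(t - 1)t(t + 1)(t^4 + t^2 + 1)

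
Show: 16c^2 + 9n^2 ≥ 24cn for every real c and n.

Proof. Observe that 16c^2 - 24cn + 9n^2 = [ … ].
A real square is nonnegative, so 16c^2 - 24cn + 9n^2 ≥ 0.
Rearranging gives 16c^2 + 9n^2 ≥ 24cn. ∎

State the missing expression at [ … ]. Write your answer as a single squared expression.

(4c - 3n)^2

The leading and trailing coefficients are 4^2 and 3^2, and 24 = 2·4·3, so the trinomial is (4c - 3n)^2.
Hence 16c^2 - 24cn + 9n^2 ≥ 0.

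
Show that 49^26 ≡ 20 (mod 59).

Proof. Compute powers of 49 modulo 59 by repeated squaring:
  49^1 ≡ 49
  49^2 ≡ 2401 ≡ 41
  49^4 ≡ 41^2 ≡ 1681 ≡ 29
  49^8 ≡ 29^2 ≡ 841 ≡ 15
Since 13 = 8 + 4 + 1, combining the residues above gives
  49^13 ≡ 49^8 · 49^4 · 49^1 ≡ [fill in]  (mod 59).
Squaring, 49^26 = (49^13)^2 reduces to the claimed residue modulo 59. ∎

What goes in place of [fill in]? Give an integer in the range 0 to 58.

Multiply the listed residues: 15 · 29 · 49 = 435 → 21315.
Reducing modulo 59: 21315 = 361·59 + 16, so 49^13 ≡ 16.

16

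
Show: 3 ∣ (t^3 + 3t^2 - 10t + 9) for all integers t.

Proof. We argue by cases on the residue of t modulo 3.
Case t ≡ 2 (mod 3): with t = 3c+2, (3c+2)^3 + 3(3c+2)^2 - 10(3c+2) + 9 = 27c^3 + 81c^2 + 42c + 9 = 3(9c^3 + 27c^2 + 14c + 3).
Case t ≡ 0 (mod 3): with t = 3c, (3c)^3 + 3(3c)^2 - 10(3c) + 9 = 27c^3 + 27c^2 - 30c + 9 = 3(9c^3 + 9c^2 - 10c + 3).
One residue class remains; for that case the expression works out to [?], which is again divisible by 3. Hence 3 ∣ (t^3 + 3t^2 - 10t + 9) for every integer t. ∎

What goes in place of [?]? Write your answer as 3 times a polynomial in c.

3(9c^3 + 18c^2 - c + 1)

Only t ≡ 1 (mod 3) is unaccounted for. Put t = 3c+1:
(3c+1)^3 + 3(3c+1)^2 - 10(3c+1) + 9 expands to 27c^3 + 54c^2 - 3c + 3,
and factoring out 3 leaves 3(9c^3 + 18c^2 - c + 1).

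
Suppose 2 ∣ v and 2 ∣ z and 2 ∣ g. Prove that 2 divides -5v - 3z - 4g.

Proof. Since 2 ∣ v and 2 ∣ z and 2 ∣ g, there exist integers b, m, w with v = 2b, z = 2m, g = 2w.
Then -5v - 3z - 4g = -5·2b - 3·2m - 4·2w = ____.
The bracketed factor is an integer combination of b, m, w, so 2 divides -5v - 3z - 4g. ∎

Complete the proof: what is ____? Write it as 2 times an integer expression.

Each term has a factor of 2: -5·2b - 3·2m - 4·2w = 2·(-5b - 3m - 4w).
Since -5b - 3m - 4w is an integer, 2 ∣ (-5v - 3z - 4g).

2(-5b - 3m - 4w)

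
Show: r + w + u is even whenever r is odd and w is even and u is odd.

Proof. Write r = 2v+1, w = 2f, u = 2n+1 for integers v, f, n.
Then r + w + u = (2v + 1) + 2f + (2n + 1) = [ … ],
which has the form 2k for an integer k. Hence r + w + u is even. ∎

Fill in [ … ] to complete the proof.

2(f + n + v + 1)

Expanding: (2v + 1) + 2f + (2n + 1) = 2f + 2n + 2v + 2.
Every term is even; pulling out the factor of 2 gives 2(f + n + v + 1).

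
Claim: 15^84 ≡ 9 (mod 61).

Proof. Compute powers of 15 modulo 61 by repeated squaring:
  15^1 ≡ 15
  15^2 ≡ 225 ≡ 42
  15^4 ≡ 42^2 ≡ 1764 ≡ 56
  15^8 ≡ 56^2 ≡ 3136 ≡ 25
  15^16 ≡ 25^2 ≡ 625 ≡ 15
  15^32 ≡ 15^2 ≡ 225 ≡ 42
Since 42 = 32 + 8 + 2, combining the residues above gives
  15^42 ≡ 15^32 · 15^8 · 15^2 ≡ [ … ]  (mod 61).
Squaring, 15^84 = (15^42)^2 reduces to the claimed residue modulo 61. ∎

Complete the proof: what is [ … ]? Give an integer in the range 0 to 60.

15^32 · 15^8 · 15^2 ≡ 42 · 25 · 42 = 44100.
44100 mod 61 = 58, so 15^42 ≡ 58 (mod 61).

58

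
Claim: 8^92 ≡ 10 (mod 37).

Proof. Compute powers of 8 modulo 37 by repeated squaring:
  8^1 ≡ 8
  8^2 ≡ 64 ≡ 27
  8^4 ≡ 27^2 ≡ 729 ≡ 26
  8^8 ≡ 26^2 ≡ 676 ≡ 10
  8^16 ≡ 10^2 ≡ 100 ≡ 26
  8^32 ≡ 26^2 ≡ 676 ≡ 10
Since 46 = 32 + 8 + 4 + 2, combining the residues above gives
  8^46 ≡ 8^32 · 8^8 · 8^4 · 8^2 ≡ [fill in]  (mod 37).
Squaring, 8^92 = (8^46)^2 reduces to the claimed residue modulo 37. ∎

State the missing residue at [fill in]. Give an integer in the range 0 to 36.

8^32 · 8^8 · 8^4 · 8^2 ≡ 10 · 10 · 26 · 27 = 70200.
70200 mod 37 = 11, so 8^46 ≡ 11 (mod 37).

11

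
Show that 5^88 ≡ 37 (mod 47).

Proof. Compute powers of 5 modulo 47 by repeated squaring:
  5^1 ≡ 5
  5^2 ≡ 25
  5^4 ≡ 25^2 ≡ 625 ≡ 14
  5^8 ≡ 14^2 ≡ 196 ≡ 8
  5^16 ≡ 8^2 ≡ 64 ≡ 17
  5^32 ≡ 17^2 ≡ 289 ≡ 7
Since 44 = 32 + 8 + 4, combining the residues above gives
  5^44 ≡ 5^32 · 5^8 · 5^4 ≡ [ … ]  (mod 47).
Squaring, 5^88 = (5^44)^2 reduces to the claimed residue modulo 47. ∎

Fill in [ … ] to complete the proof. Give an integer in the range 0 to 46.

Multiply the listed residues: 7 · 8 · 14 = 56 → 784.
Reducing modulo 47: 784 = 16·47 + 32, so 5^44 ≡ 32.

32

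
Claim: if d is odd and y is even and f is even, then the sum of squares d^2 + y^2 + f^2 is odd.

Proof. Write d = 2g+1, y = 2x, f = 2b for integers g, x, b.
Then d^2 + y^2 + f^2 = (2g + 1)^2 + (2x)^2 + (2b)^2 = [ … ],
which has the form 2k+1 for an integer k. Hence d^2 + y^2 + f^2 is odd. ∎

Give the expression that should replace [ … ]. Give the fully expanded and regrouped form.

(2g + 1)^2 + (2x)^2 + (2b)^2 = 4b^2 + 4g^2 + 4g + 4x^2 + 1
= 2(2b^2 + 2g^2 + 2g + 2x^2) + 1.
Since 2b^2 + 2g^2 + 2g + 2x^2 is an integer, the sum of squares is of the form 2k+1 for an integer k.

2(2b^2 + 2g^2 + 2g + 2x^2) + 1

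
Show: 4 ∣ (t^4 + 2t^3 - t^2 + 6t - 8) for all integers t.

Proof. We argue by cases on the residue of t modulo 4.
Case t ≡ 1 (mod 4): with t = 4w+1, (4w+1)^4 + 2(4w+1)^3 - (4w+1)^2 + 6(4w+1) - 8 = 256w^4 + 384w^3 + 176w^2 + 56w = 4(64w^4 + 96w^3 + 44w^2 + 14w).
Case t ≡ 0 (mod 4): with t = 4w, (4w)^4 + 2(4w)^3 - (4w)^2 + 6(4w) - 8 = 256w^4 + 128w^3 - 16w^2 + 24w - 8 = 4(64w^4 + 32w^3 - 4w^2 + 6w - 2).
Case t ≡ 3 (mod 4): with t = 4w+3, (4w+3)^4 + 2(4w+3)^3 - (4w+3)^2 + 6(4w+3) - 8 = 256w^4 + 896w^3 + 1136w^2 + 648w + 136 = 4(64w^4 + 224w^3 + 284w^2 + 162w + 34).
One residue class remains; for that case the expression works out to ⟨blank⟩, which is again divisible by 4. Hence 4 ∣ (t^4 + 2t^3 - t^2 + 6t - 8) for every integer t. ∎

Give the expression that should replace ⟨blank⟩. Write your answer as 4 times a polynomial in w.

4(64w^4 + 160w^3 + 140w^2 + 58w + 8)

The residues treated are {1, 0, 3}, so the missing case is t ≡ 2 (mod 4); write t = 4w+2.
Then (4w+2)^4 + 2(4w+2)^3 - (4w+2)^2 + 6(4w+2) - 8 = 256w^4 + 640w^3 + 560w^2 + 232w + 32 = 4(64w^4 + 160w^3 + 140w^2 + 58w + 8).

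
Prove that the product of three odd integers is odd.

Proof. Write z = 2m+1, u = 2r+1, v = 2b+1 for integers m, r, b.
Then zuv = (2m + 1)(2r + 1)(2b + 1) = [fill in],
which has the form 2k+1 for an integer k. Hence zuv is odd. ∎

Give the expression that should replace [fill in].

Expanding: (2m + 1)(2r + 1)(2b + 1) = 8bmr + 4bm + 4br + 2b + 4mr + 2m + 2r + 1.
Every term except the constant is even, so this is 2(4bmr + 2bm + 2br + b + 2mr + m + r) + 1,
and 4bmr + 2bm + 2br + b + 2mr + m + r ∈ ℤ gives the required form.

2(4bmr + 2bm + 2br + b + 2mr + m + r) + 1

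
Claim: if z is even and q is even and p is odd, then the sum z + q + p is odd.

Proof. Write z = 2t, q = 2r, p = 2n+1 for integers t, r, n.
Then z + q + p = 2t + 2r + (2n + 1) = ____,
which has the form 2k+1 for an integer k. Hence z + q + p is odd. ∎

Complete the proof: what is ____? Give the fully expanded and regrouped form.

Expanding: 2t + 2r + (2n + 1) = 2n + 2r + 2t + 1.
Every term except the constant is even, so this is 2(n + r + t) + 1,
and n + r + t ∈ ℤ gives the required form.

2(n + r + t) + 1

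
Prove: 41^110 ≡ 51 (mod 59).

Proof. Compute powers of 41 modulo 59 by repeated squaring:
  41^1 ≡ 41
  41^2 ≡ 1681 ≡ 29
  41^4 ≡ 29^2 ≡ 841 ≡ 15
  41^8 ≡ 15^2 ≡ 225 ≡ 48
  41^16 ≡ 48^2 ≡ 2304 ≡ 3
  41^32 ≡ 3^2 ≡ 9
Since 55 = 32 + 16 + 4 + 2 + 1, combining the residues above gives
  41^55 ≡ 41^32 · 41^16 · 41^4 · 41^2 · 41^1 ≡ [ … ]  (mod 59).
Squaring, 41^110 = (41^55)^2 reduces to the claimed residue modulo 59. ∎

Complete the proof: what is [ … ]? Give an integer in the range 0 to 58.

41^32 · 41^16 · 41^4 · 41^2 · 41^1 ≡ 9 · 3 · 15 · 29 · 41 = 481545.
481545 mod 59 = 46, so 41^55 ≡ 46 (mod 59).

46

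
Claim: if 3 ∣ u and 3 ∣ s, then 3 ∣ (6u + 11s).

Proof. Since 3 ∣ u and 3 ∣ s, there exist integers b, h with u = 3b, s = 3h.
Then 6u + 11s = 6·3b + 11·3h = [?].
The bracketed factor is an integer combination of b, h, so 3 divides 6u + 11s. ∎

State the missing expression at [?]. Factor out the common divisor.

3(6b + 11h)

Each term has a factor of 3: 6·3b + 11·3h = 3·(6b + 11h).
Since 6b + 11h is an integer, 3 ∣ (6u + 11s).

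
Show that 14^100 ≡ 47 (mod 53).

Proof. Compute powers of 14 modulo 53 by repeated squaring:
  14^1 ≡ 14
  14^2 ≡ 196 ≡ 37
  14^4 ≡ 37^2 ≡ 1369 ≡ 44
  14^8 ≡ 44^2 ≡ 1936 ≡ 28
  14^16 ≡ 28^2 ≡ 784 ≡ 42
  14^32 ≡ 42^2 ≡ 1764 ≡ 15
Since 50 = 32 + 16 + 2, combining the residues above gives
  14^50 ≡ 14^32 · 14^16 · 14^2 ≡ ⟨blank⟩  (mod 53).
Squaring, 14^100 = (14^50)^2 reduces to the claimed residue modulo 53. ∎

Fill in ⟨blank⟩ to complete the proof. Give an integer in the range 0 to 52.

Multiply the listed residues: 15 · 42 · 37 = 630 → 23310.
Reducing modulo 53: 23310 = 439·53 + 43, so 14^50 ≡ 43.

43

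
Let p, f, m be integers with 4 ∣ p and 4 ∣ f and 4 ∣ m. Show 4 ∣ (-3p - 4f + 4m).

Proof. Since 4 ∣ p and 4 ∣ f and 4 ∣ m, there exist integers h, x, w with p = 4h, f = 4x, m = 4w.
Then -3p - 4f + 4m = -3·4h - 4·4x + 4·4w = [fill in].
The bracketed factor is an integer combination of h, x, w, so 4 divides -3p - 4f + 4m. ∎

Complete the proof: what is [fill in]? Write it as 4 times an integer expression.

4(-3h + 4w - 4x)

Each term has a factor of 4: -3·4h - 4·4x + 4·4w = 4·(-3h + 4w - 4x).
Since -3h + 4w - 4x is an integer, 4 ∣ (-3p - 4f + 4m).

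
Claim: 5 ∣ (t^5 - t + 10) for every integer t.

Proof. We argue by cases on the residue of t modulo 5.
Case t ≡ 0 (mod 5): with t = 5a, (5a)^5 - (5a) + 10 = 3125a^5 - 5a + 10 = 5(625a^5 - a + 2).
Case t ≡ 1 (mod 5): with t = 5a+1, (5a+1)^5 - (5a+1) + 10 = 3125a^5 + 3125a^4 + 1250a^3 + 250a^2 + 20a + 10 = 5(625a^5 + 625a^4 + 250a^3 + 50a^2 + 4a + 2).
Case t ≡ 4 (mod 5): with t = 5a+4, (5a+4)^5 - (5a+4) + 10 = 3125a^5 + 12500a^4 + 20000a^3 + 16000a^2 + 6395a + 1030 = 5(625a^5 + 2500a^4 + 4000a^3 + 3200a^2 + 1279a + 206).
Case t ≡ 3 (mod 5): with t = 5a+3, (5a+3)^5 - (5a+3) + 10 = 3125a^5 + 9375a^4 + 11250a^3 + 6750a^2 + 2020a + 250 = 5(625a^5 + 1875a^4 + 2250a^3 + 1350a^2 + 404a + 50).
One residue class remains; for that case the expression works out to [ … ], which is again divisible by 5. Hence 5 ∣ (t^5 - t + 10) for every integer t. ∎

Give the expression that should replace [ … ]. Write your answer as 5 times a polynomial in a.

Only t ≡ 2 (mod 5) is unaccounted for. Put t = 5a+2:
(5a+2)^5 - (5a+2) + 10 expands to 3125a^5 + 6250a^4 + 5000a^3 + 2000a^2 + 395a + 40,
and factoring out 5 leaves 5(625a^5 + 1250a^4 + 1000a^3 + 400a^2 + 79a + 8).

5(625a^5 + 1250a^4 + 1000a^3 + 400a^2 + 79a + 8)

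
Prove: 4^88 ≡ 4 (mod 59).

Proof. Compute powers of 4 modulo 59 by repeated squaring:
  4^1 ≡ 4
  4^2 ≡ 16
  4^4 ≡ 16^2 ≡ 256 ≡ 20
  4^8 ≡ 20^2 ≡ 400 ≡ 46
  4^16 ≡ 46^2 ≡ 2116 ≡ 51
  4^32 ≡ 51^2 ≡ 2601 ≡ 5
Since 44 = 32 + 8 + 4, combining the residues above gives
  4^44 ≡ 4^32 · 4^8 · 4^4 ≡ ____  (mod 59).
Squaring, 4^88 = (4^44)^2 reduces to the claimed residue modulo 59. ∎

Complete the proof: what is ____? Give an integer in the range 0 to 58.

57

Multiply the listed residues: 5 · 46 · 20 = 230 → 4600.
Reducing modulo 59: 4600 = 77·59 + 57, so 4^44 ≡ 57.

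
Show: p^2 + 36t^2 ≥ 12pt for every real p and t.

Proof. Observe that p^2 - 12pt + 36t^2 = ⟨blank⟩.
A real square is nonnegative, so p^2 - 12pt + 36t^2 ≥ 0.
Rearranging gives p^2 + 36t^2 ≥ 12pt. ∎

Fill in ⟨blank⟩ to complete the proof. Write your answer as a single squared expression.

(p - 6t)^2

The leading and trailing coefficients are 1^2 and 6^2, and 12 = 2·1·6, so the trinomial is (p - 6t)^2.
Hence p^2 - 12pt + 36t^2 ≥ 0.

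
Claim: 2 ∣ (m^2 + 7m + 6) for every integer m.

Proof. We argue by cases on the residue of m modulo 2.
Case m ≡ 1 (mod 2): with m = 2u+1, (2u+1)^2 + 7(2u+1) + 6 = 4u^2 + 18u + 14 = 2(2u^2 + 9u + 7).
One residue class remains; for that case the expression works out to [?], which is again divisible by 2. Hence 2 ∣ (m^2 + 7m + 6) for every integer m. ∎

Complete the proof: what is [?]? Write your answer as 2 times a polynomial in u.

Only m ≡ 0 (mod 2) is unaccounted for. Put m = 2u:
(2u)^2 + 7(2u) + 6 expands to 4u^2 + 14u + 6,
and factoring out 2 leaves 2(2u^2 + 7u + 3).

2(2u^2 + 7u + 3)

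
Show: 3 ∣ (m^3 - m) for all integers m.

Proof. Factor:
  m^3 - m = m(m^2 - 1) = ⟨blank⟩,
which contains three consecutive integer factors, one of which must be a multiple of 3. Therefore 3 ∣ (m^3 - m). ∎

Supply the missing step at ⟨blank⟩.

m(m^2 - 1) = m(m - 1)(m + 1) = (m - 1)m(m + 1).
These three factors are consecutive integers, so their product is divisible by 3.

(m - 1)m(m + 1)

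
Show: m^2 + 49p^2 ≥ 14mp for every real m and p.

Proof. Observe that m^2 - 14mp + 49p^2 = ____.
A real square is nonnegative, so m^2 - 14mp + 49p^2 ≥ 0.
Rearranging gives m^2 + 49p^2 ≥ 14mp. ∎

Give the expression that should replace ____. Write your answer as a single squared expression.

(m - 7p)^2

The leading and trailing coefficients are 1^2 and 7^2, and 14 = 2·1·7, so the trinomial is (m - 7p)^2.
Hence m^2 - 14mp + 49p^2 ≥ 0.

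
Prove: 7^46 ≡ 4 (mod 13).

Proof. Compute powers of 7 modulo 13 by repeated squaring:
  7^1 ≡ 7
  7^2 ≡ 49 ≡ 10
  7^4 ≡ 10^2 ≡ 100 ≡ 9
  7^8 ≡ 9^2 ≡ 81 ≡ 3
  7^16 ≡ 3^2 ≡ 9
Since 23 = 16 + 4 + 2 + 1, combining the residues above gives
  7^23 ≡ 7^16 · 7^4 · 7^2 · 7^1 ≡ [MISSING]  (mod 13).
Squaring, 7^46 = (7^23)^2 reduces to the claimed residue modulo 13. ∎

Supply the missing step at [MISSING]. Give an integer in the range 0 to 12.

7^16 · 7^4 · 7^2 · 7^1 ≡ 9 · 9 · 10 · 7 = 5670.
5670 mod 13 = 2, so 7^23 ≡ 2 (mod 13).

2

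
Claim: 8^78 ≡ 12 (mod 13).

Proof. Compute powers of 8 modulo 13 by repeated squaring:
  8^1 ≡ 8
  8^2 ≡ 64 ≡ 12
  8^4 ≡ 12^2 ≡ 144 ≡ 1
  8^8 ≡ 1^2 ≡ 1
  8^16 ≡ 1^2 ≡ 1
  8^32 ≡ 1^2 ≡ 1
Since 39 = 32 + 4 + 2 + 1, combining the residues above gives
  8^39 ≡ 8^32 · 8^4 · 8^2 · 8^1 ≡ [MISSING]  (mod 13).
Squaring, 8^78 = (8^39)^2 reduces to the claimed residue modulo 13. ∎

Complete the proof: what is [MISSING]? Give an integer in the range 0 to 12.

8^32 · 8^4 · 8^2 · 8^1 ≡ 1 · 1 · 12 · 8 = 96.
96 mod 13 = 5, so 8^39 ≡ 5 (mod 13).

5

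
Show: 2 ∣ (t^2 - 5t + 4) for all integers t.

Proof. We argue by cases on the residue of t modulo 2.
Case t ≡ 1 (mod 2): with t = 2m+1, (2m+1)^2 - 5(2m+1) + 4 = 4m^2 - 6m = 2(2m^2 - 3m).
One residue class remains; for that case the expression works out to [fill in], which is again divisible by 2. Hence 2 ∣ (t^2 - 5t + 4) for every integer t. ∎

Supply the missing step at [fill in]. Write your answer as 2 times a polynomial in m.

Only t ≡ 0 (mod 2) is unaccounted for. Put t = 2m:
(2m)^2 - 5(2m) + 4 expands to 4m^2 - 10m + 4,
and factoring out 2 leaves 2(2m^2 - 5m + 2).

2(2m^2 - 5m + 2)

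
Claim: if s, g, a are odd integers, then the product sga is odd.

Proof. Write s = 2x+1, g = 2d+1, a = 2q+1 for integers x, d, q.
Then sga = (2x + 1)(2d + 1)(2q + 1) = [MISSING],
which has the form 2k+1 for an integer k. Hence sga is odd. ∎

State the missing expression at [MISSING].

(2x + 1)(2d + 1)(2q + 1) = 8dqx + 4dq + 4dx + 2d + 4qx + 2q + 2x + 1
= 2(4dqx + 2dq + 2dx + d + 2qx + q + x) + 1.
Since 4dqx + 2dq + 2dx + d + 2qx + q + x is an integer, the product is of the form 2k+1 for an integer k.

2(4dqx + 2dq + 2dx + d + 2qx + q + x) + 1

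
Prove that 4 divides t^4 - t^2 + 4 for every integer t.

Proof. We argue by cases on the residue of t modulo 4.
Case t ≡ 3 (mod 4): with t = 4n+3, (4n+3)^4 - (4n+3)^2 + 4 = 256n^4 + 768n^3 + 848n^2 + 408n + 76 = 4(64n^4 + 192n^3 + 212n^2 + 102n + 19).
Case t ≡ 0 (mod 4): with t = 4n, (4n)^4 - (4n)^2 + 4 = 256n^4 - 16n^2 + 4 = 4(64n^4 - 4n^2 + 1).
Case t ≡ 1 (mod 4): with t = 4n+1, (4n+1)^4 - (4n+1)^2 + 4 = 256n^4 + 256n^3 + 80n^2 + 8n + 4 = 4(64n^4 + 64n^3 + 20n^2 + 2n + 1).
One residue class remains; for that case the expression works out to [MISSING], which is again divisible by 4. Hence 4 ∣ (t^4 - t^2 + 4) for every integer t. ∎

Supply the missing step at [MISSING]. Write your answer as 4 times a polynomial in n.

4(64n^4 + 128n^3 + 92n^2 + 28n + 4)

Only t ≡ 2 (mod 4) is unaccounted for. Put t = 4n+2:
(4n+2)^4 - (4n+2)^2 + 4 expands to 256n^4 + 512n^3 + 368n^2 + 112n + 16,
and factoring out 4 leaves 4(64n^4 + 128n^3 + 92n^2 + 28n + 4).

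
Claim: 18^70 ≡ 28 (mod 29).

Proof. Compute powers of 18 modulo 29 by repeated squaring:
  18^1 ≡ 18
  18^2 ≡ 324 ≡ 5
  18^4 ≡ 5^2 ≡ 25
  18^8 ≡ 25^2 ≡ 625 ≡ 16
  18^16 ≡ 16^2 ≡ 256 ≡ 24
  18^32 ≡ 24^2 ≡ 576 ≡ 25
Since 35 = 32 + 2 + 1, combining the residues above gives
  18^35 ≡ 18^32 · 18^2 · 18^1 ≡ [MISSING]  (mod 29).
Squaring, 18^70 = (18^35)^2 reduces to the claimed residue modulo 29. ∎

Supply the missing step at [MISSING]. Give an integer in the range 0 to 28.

17

18^32 · 18^2 · 18^1 ≡ 25 · 5 · 18 = 2250.
2250 mod 29 = 17, so 18^35 ≡ 17 (mod 29).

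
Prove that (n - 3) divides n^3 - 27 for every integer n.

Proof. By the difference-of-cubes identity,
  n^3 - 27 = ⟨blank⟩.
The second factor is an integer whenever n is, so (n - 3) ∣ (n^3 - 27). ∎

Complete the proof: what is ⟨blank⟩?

(n - 3)(n^2 + 3n + 9)

Polynomial division of n^3 - 27 by n - 3 leaves remainder 0 and quotient n^2 + 3n + 9.
Hence n^3 - 27 = (n - 3)(n^2 + 3n + 9).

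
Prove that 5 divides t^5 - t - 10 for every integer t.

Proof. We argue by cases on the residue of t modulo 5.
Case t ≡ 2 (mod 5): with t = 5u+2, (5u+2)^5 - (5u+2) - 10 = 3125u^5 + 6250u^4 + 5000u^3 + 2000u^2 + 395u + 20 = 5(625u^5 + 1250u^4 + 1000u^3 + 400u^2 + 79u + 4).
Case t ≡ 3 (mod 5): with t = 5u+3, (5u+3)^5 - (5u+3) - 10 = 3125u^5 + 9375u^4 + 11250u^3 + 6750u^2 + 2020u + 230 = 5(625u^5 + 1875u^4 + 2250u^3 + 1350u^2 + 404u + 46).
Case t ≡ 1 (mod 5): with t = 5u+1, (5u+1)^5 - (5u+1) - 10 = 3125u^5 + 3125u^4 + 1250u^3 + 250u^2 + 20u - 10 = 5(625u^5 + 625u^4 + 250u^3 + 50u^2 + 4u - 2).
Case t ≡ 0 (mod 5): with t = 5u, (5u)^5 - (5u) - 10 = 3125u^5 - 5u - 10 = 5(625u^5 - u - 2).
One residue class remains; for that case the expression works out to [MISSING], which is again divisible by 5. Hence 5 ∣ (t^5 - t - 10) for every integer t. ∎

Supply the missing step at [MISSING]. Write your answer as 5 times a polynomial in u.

5(625u^5 + 2500u^4 + 4000u^3 + 3200u^2 + 1279u + 202)

Only t ≡ 4 (mod 5) is unaccounted for. Put t = 5u+4:
(5u+4)^5 - (5u+4) - 10 expands to 3125u^5 + 12500u^4 + 20000u^3 + 16000u^2 + 6395u + 1010,
and factoring out 5 leaves 5(625u^5 + 2500u^4 + 4000u^3 + 3200u^2 + 1279u + 202).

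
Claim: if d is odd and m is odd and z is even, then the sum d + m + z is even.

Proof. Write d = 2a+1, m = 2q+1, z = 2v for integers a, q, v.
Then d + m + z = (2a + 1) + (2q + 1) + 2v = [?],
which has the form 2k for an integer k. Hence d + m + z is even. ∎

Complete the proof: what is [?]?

2(a + q + v + 1)

(2a + 1) + (2q + 1) + 2v = 2a + 2q + 2v + 2
= 2(a + q + v + 1).
Since a + q + v + 1 is an integer, the sum is of the form 2k for an integer k.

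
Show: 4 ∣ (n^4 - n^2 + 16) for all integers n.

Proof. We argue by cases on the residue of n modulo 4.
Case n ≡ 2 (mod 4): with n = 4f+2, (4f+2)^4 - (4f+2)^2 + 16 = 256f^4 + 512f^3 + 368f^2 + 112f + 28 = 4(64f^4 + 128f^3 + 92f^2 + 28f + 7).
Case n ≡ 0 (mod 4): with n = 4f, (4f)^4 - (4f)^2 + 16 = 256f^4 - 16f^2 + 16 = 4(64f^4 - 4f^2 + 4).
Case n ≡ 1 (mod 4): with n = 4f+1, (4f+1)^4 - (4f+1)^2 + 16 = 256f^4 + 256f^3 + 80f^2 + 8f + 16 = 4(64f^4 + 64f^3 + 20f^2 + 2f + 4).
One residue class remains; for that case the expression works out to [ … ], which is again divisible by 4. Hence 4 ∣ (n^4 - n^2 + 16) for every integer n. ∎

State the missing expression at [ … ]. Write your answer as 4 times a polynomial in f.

4(64f^4 + 192f^3 + 212f^2 + 102f + 22)

The residues treated are {2, 0, 1}, so the missing case is n ≡ 3 (mod 4); write n = 4f+3.
Then (4f+3)^4 - (4f+3)^2 + 16 = 256f^4 + 768f^3 + 848f^2 + 408f + 88 = 4(64f^4 + 192f^3 + 212f^2 + 102f + 22).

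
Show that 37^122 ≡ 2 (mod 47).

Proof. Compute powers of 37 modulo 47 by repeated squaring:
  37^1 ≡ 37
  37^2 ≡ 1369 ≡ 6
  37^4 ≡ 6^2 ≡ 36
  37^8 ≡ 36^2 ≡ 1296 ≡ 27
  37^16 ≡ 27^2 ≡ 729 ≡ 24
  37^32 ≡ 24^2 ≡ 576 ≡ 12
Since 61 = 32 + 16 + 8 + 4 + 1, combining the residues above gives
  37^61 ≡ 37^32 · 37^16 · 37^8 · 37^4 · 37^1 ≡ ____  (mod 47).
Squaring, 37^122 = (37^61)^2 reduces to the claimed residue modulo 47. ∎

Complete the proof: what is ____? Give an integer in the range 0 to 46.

37^32 · 37^16 · 37^8 · 37^4 · 37^1 ≡ 12 · 24 · 27 · 36 · 37 = 10357632.
10357632 mod 47 = 7, so 37^61 ≡ 7 (mod 47).

7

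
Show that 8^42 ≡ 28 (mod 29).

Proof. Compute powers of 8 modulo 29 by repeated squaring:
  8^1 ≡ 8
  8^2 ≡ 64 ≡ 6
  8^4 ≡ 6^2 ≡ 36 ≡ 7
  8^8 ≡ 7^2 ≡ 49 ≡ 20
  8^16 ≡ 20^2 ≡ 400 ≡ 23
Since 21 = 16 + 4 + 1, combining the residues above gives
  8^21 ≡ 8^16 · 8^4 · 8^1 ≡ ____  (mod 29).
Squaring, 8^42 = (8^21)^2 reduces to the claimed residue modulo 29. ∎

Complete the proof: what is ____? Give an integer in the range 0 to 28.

12

8^16 · 8^4 · 8^1 ≡ 23 · 7 · 8 = 1288.
1288 mod 29 = 12, so 8^21 ≡ 12 (mod 29).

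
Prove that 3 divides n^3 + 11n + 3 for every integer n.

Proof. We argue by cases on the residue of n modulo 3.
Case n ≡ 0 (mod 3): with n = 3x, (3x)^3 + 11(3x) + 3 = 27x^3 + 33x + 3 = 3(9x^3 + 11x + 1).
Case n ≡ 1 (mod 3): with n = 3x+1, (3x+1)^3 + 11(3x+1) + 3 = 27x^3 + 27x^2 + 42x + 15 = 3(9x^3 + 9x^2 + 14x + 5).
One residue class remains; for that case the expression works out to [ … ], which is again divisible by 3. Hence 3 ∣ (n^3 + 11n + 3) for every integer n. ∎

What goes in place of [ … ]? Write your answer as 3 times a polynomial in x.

Only n ≡ 2 (mod 3) is unaccounted for. Put n = 3x+2:
(3x+2)^3 + 11(3x+2) + 3 expands to 27x^3 + 54x^2 + 69x + 33,
and factoring out 3 leaves 3(9x^3 + 18x^2 + 23x + 11).

3(9x^3 + 18x^2 + 23x + 11)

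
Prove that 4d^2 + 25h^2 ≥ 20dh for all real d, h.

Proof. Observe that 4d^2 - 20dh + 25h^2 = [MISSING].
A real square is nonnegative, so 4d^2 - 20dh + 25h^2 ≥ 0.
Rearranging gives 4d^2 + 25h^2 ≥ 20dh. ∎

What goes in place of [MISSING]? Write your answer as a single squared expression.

(2d - 5h)^2

The leading and trailing coefficients are 2^2 and 5^2, and 20 = 2·2·5, so the trinomial is (2d - 5h)^2.
Hence 4d^2 - 20dh + 25h^2 ≥ 0.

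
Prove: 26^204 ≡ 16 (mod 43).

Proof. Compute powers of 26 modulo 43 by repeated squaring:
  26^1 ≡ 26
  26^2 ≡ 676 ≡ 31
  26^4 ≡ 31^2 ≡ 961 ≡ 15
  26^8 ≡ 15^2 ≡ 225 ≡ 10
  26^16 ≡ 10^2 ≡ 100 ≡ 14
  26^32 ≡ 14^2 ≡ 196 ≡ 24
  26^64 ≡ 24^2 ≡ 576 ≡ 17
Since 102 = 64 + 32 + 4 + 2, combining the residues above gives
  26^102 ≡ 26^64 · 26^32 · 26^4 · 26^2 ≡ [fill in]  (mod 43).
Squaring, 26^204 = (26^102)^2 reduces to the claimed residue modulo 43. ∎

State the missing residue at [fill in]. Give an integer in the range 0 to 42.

4

Multiply the listed residues: 17 · 24 · 15 · 31 = 408 → 6120 → 189720.
Reducing modulo 43: 189720 = 4412·43 + 4, so 26^102 ≡ 4.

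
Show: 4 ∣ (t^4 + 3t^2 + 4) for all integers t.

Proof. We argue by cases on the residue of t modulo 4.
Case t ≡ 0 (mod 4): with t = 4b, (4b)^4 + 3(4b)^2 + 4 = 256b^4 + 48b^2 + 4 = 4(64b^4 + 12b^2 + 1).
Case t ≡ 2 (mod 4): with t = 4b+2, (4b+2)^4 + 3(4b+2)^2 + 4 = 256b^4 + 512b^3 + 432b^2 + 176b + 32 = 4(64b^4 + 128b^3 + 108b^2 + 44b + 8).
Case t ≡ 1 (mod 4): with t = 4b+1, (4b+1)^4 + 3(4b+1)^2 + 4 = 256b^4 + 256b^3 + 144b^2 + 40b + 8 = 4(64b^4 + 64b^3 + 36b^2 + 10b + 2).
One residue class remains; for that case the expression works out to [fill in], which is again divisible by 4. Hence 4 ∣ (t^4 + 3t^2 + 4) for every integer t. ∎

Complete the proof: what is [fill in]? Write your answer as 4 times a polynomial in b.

4(64b^4 + 192b^3 + 228b^2 + 126b + 28)

The residues treated are {0, 2, 1}, so the missing case is t ≡ 3 (mod 4); write t = 4b+3.
Then (4b+3)^4 + 3(4b+3)^2 + 4 = 256b^4 + 768b^3 + 912b^2 + 504b + 112 = 4(64b^4 + 192b^3 + 228b^2 + 126b + 28).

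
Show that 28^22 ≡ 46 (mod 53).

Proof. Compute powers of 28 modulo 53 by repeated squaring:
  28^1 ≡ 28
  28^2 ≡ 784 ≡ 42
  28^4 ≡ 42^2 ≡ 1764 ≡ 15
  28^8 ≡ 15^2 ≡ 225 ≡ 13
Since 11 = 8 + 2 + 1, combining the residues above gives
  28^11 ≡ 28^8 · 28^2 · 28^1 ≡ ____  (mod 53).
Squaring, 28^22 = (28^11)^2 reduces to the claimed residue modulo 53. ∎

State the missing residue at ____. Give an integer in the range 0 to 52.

Multiply the listed residues: 13 · 42 · 28 = 546 → 15288.
Reducing modulo 53: 15288 = 288·53 + 24, so 28^11 ≡ 24.

24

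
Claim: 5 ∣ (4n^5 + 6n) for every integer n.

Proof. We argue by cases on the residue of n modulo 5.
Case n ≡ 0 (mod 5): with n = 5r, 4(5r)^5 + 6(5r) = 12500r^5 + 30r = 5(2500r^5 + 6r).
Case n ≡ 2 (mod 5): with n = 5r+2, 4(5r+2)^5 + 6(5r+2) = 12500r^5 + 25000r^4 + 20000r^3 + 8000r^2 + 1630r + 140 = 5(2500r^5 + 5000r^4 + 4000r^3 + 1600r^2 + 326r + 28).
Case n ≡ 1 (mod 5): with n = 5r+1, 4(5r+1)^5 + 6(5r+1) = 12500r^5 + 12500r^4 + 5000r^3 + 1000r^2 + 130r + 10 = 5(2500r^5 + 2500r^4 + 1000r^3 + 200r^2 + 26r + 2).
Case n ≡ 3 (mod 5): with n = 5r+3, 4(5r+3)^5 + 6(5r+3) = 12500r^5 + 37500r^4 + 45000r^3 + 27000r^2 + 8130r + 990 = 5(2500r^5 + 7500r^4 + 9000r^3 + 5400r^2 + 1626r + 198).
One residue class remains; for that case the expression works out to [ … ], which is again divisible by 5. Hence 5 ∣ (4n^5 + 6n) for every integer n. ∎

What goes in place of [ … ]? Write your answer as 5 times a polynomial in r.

Only n ≡ 4 (mod 5) is unaccounted for. Put n = 5r+4:
4(5r+4)^5 + 6(5r+4) expands to 12500r^5 + 50000r^4 + 80000r^3 + 64000r^2 + 25630r + 4120,
and factoring out 5 leaves 5(2500r^5 + 10000r^4 + 16000r^3 + 12800r^2 + 5126r + 824).

5(2500r^5 + 10000r^4 + 16000r^3 + 12800r^2 + 5126r + 824)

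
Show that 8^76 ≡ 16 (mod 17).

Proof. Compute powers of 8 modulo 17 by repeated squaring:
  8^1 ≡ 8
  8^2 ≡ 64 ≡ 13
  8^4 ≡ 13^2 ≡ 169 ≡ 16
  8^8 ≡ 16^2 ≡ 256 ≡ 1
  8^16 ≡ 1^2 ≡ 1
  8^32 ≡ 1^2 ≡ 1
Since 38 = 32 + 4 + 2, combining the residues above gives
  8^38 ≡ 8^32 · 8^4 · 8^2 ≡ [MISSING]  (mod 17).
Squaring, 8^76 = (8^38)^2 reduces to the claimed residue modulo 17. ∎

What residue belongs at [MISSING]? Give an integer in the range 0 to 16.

4

8^32 · 8^4 · 8^2 ≡ 1 · 16 · 13 = 208.
208 mod 17 = 4, so 8^38 ≡ 4 (mod 17).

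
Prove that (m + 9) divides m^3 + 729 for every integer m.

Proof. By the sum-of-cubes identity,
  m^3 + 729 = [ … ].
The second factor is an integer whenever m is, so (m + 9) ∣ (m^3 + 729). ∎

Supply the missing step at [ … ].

a^3 + b^3 = (a + b)(a^2 - ab + b^2). With a = m, b = 9:
m^3 + 729 = (m + 9)(m^2 - 9m + 81).

(m + 9)(m^2 - 9m + 81)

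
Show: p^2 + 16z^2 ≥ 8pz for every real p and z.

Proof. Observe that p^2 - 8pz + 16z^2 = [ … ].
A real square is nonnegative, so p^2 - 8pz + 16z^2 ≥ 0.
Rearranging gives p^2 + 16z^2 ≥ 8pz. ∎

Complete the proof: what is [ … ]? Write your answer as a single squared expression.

(p - 4z)^2

p^2 - 8pz + 16z^2 is a perfect-square trinomial: the outer terms are (p)^2 and (4z)^2, and the cross term is -2·p·4z.
So p^2 - 8pz + 16z^2 = (p - 4z)^2 ≥ 0.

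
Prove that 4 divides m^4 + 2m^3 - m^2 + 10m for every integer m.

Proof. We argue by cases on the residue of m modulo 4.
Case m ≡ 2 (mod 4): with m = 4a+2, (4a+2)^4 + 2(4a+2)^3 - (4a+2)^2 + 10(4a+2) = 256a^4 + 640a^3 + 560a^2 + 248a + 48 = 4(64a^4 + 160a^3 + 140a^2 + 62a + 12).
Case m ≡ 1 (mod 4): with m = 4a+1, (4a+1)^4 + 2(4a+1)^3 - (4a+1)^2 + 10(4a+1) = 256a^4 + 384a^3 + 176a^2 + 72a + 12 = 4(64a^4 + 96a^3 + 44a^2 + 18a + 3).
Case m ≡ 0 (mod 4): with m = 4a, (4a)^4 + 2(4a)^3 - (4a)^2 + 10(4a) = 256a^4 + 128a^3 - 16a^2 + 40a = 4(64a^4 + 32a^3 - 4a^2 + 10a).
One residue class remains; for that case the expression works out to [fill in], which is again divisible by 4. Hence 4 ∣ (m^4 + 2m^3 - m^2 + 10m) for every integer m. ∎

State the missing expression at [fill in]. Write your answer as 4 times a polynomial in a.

The residues treated are {2, 1, 0}, so the missing case is m ≡ 3 (mod 4); write m = 4a+3.
Then (4a+3)^4 + 2(4a+3)^3 - (4a+3)^2 + 10(4a+3) = 256a^4 + 896a^3 + 1136a^2 + 664a + 156 = 4(64a^4 + 224a^3 + 284a^2 + 166a + 39).

4(64a^4 + 224a^3 + 284a^2 + 166a + 39)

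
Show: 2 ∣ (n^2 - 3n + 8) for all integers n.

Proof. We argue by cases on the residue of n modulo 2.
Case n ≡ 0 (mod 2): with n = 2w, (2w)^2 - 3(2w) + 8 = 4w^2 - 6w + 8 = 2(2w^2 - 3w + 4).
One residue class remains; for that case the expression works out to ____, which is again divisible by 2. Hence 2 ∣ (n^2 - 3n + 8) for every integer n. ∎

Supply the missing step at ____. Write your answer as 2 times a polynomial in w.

2(2w^2 - w + 3)

The residues treated are {0}, so the missing case is n ≡ 1 (mod 2); write n = 2w+1.
Then (2w+1)^2 - 3(2w+1) + 8 = 4w^2 - 2w + 6 = 2(2w^2 - w + 3).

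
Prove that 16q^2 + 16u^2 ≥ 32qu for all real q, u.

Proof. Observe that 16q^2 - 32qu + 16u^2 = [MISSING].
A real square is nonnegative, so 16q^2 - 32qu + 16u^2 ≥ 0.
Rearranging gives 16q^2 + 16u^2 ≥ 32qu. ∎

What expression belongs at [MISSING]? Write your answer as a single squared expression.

The leading and trailing coefficients are 4^2 and 4^2, and 32 = 2·4·4, so the trinomial is (4q - 4u)^2.
Hence 16q^2 - 32qu + 16u^2 ≥ 0.

(4q - 4u)^2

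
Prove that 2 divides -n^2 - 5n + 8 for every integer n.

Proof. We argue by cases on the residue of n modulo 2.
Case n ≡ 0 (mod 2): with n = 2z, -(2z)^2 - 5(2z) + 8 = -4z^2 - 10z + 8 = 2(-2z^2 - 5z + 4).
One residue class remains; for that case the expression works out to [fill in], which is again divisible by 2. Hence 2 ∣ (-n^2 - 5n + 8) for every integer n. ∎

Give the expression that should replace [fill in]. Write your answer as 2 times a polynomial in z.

Only n ≡ 1 (mod 2) is unaccounted for. Put n = 2z+1:
-(2z+1)^2 - 5(2z+1) + 8 expands to -4z^2 - 14z + 2,
and factoring out 2 leaves 2(-2z^2 - 7z + 1).

2(-2z^2 - 7z + 1)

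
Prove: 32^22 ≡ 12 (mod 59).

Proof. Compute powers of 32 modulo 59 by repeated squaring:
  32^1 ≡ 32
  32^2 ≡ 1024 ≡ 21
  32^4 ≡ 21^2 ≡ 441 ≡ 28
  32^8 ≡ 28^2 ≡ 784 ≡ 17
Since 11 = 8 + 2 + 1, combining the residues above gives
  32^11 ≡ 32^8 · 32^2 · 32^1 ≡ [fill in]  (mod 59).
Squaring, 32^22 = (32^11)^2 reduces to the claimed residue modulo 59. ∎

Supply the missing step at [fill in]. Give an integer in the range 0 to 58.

32^8 · 32^2 · 32^1 ≡ 17 · 21 · 32 = 11424.
11424 mod 59 = 37, so 32^11 ≡ 37 (mod 59).

37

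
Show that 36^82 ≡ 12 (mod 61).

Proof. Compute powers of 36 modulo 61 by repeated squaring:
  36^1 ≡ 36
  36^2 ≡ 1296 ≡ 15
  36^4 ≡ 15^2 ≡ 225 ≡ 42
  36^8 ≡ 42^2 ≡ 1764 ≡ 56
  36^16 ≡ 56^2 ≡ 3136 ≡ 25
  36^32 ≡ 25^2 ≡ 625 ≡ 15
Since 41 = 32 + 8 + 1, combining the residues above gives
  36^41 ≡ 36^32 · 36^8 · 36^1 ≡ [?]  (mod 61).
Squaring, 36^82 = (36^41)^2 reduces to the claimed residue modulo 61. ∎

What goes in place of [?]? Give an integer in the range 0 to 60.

36^32 · 36^8 · 36^1 ≡ 15 · 56 · 36 = 30240.
30240 mod 61 = 45, so 36^41 ≡ 45 (mod 61).

45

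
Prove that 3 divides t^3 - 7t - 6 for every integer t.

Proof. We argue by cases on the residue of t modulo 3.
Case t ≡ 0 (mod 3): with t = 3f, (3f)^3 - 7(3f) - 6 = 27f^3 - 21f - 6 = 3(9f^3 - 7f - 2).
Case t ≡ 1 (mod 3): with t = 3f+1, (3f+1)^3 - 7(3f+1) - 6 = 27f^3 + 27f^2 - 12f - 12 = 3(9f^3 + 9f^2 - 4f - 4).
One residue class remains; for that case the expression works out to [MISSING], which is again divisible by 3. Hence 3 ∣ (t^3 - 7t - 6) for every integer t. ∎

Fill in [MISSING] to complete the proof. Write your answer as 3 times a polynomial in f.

3(9f^3 + 18f^2 + 5f - 4)

The residues treated are {0, 1}, so the missing case is t ≡ 2 (mod 3); write t = 3f+2.
Then (3f+2)^3 - 7(3f+2) - 6 = 27f^3 + 54f^2 + 15f - 12 = 3(9f^3 + 18f^2 + 5f - 4).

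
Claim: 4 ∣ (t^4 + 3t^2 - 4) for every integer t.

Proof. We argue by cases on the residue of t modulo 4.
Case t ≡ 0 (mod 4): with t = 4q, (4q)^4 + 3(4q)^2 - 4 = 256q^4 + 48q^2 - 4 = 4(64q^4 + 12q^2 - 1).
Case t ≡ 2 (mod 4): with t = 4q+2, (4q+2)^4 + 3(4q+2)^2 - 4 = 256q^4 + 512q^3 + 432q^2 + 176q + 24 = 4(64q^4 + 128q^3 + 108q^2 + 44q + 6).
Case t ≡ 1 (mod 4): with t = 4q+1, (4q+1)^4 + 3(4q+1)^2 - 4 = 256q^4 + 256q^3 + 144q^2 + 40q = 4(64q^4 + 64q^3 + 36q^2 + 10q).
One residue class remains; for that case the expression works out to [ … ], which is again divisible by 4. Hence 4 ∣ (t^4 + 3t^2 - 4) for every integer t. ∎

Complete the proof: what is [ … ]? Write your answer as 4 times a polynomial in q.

4(64q^4 + 192q^3 + 228q^2 + 126q + 26)

The residues treated are {0, 2, 1}, so the missing case is t ≡ 3 (mod 4); write t = 4q+3.
Then (4q+3)^4 + 3(4q+3)^2 - 4 = 256q^4 + 768q^3 + 912q^2 + 504q + 104 = 4(64q^4 + 192q^3 + 228q^2 + 126q + 26).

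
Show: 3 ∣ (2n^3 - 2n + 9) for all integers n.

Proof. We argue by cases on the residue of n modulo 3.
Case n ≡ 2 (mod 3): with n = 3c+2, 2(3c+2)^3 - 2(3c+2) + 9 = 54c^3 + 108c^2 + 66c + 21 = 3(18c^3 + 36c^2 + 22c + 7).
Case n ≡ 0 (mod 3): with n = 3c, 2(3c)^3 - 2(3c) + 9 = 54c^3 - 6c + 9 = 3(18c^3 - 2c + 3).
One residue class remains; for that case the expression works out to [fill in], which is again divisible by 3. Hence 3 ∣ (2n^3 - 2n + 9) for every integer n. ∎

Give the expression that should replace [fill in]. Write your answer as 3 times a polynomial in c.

The residues treated are {2, 0}, so the missing case is n ≡ 1 (mod 3); write n = 3c+1.
Then 2(3c+1)^3 - 2(3c+1) + 9 = 54c^3 + 54c^2 + 12c + 9 = 3(18c^3 + 18c^2 + 4c + 3).

3(18c^3 + 18c^2 + 4c + 3)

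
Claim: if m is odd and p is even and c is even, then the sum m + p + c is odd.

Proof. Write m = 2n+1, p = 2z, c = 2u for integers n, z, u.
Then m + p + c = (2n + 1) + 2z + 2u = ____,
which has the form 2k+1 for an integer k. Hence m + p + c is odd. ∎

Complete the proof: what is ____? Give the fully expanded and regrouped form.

2(n + u + z) + 1

(2n + 1) + 2z + 2u = 2n + 2u + 2z + 1
= 2(n + u + z) + 1.
Since n + u + z is an integer, the sum is of the form 2k+1 for an integer k.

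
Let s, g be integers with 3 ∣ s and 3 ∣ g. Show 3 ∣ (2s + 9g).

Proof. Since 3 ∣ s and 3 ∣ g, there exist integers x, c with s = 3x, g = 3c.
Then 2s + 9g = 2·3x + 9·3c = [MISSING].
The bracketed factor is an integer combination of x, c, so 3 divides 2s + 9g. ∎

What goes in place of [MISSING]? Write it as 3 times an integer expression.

3(9c + 2x)

Each term has a factor of 3: 2·3x + 9·3c = 3·(9c + 2x).
Since 9c + 2x is an integer, 3 ∣ (2s + 9g).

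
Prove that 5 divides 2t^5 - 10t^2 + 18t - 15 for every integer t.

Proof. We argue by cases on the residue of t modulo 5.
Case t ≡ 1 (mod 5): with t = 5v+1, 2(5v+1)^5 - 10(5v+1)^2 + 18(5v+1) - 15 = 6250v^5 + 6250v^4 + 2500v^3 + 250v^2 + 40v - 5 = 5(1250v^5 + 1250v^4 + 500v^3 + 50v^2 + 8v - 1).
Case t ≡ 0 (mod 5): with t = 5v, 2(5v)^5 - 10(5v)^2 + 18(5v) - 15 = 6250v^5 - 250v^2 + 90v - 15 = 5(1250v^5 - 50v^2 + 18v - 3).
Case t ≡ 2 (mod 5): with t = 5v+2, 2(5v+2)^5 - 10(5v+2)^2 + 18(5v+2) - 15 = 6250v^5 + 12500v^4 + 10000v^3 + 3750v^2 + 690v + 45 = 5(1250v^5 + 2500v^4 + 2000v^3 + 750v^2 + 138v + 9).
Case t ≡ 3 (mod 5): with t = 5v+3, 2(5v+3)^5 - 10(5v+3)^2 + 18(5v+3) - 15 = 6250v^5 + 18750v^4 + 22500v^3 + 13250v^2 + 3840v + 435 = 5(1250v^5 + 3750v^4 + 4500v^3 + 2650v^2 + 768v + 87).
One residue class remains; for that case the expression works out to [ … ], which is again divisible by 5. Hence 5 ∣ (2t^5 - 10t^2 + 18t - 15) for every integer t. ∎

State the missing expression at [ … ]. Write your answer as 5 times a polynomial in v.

5(1250v^5 + 5000v^4 + 8000v^3 + 6350v^2 + 2498v + 389)

The residues treated are {1, 0, 2, 3}, so the missing case is t ≡ 4 (mod 5); write t = 5v+4.
Then 2(5v+4)^5 - 10(5v+4)^2 + 18(5v+4) - 15 = 6250v^5 + 25000v^4 + 40000v^3 + 31750v^2 + 12490v + 1945 = 5(1250v^5 + 5000v^4 + 8000v^3 + 6350v^2 + 2498v + 389).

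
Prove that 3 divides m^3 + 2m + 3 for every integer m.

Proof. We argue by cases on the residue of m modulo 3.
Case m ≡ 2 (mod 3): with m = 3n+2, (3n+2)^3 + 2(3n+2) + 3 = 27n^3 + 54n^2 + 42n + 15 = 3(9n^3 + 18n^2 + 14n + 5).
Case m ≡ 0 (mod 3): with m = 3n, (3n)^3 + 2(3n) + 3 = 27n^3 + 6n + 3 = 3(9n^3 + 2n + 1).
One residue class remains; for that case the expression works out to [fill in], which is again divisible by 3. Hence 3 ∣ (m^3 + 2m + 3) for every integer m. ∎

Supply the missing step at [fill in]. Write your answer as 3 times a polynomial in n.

3(9n^3 + 9n^2 + 5n + 2)

The residues treated are {2, 0}, so the missing case is m ≡ 1 (mod 3); write m = 3n+1.
Then (3n+1)^3 + 2(3n+1) + 3 = 27n^3 + 27n^2 + 15n + 6 = 3(9n^3 + 9n^2 + 5n + 2).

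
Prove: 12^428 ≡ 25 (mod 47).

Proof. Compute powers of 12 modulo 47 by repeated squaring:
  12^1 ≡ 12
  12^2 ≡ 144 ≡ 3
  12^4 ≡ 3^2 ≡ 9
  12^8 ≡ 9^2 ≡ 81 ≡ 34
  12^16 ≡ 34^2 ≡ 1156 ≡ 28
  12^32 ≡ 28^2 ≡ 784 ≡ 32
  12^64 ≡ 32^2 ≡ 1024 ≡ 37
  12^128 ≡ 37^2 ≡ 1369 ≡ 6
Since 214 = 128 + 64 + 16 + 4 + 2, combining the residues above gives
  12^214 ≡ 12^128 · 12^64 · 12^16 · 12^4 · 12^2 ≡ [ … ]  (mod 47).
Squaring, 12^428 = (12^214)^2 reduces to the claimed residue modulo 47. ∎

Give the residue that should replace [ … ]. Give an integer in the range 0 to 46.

42

Multiply the listed residues: 6 · 37 · 28 · 9 · 3 = 222 → 6216 → 55944 → 167832.
Reducing modulo 47: 167832 = 3570·47 + 42, so 12^214 ≡ 42.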